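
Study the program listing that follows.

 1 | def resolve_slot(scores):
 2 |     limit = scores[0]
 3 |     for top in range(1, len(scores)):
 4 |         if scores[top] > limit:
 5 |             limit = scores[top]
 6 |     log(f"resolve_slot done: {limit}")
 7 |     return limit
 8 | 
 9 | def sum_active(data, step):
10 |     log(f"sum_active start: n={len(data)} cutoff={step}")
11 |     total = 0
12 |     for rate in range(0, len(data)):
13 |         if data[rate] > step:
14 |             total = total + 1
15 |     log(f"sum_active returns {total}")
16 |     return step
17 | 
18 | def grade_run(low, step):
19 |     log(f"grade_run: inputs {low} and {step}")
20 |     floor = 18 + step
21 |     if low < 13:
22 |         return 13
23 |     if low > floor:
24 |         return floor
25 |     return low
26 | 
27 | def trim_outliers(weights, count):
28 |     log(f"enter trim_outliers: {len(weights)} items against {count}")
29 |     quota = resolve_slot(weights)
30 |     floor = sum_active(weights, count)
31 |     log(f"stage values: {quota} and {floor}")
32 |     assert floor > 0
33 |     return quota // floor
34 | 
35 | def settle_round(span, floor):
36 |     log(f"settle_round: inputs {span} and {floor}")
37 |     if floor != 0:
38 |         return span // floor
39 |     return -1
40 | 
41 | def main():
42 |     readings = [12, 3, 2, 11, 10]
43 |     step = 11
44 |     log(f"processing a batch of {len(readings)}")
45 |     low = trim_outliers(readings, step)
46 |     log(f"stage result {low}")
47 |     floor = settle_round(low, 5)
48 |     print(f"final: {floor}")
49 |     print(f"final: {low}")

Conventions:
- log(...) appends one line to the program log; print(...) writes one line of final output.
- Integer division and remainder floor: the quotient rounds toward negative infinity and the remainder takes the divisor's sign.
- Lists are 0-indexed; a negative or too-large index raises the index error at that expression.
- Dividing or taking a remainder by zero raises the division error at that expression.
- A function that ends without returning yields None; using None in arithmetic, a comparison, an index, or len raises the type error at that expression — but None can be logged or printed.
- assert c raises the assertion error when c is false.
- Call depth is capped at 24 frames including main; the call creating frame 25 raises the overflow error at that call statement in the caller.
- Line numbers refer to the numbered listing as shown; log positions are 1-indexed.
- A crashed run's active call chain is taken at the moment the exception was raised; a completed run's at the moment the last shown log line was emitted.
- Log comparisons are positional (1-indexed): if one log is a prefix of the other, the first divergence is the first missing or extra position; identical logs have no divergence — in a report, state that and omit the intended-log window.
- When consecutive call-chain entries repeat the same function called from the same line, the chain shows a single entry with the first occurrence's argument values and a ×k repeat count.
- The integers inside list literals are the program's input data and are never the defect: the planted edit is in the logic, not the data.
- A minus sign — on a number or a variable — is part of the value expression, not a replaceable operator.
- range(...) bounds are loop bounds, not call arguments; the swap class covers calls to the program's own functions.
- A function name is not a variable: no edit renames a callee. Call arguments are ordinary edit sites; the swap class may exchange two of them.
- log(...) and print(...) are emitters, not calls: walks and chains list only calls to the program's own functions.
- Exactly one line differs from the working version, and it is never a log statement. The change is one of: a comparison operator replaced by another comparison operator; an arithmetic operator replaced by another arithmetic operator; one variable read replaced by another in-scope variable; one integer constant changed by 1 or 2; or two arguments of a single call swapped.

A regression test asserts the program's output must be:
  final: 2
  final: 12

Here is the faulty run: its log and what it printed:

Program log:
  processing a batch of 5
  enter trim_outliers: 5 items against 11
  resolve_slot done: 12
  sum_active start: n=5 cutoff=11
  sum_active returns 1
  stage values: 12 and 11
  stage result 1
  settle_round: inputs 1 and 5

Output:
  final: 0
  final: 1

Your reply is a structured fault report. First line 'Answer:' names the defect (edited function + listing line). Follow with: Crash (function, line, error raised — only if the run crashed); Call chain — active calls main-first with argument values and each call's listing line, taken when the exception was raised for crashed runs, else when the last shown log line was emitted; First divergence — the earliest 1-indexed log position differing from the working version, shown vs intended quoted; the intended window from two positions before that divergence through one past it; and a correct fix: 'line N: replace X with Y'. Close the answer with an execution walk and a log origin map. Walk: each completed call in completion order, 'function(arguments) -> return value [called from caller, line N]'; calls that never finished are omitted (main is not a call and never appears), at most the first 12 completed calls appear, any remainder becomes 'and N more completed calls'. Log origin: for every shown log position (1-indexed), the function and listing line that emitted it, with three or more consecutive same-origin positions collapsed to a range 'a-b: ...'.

Answer: the defect is in sum_active at line 16.
Key fact: Position 6 is the first bad log line: 'stage values: 12 and 11' should read 'stage values: 12 and 1'.
Call chain: main -> settle_round(1, 5) (called at line 47).
First divergence: position 6 — shown 'stage values: 12 and 11', intended 'stage values: 12 and 1'.
Intended log window:
  4: sum_active start: n=5 cutoff=11
  5: sum_active returns 1
  6: stage values: 12 and 1
  7: stage result 12
Execution walk:
  resolve_slot([12, 3, 2, 11, 10]) -> 12  [called from trim_outliers, line 29]
  sum_active([12, 3, 2, 11, 10], 11) -> 11  [called from trim_outliers, line 30]
  trim_outliers([12, 3, 2, 11, 10], 11) -> 1  [called from main, line 45]
  settle_round(1, 5) -> 0  [called from main, line 47]
Log origins:
  1: logged in main at line 44
  2: logged in trim_outliers at line 28
  3: logged in resolve_slot at line 6
  4: logged in sum_active at line 10
  5: logged in sum_active at line 15
  6: logged in trim_outliers at line 31
  7: logged in main at line 46
  8: logged in settle_round at line 36
A correct fix: line 16: replace `step` with `total`.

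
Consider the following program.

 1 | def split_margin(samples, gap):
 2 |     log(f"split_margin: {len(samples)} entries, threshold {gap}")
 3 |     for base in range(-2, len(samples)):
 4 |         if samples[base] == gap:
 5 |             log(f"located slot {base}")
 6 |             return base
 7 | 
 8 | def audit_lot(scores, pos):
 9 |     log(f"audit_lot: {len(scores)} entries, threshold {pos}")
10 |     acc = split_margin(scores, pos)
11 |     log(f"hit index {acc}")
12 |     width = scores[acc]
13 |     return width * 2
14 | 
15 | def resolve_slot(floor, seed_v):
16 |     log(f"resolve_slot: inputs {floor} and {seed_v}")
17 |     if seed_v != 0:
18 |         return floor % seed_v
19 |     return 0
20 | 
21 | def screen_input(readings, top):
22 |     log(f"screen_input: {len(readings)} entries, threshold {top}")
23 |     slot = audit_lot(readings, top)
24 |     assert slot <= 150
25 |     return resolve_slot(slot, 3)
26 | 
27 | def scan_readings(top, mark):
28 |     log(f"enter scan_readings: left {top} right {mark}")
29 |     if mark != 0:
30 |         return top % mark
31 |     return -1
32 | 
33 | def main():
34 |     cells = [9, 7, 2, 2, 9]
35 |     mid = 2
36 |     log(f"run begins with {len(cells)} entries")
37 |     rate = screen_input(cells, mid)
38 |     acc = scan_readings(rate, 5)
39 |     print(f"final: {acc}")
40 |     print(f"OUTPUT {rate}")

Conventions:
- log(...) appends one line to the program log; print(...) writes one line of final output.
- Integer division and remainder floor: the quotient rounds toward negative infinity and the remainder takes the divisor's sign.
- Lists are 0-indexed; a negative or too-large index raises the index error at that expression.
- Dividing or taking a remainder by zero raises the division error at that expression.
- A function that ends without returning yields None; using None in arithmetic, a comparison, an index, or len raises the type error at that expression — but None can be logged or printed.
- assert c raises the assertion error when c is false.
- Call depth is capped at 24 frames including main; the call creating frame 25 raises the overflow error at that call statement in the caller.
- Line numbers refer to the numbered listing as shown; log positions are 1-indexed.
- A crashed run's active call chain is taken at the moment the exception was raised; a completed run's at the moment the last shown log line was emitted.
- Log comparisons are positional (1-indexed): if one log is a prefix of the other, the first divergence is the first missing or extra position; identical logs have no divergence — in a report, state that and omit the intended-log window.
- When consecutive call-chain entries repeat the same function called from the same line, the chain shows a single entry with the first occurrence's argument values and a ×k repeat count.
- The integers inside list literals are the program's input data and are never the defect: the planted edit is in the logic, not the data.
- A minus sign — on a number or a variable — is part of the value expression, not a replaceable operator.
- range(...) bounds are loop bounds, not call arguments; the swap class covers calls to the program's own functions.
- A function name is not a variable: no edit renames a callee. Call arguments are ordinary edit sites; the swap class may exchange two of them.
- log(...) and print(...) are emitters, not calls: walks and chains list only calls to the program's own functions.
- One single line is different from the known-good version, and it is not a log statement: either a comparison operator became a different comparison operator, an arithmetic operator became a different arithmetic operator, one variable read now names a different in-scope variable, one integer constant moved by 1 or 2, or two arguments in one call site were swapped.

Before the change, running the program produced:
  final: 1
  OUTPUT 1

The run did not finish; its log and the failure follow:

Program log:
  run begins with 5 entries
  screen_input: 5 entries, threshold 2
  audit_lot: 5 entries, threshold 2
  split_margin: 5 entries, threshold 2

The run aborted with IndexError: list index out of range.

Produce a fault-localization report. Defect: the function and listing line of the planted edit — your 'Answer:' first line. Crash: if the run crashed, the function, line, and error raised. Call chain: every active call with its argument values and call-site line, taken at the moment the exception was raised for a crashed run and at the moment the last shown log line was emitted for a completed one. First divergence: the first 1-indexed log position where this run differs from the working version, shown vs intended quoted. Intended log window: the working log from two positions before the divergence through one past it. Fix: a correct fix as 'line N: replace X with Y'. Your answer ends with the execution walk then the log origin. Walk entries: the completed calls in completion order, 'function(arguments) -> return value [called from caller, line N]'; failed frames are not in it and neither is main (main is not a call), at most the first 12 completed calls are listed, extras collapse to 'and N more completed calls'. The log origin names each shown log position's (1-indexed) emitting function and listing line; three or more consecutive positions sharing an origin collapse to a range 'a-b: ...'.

Answer: the defect is in split_margin at line 3.
Key observation: A complete run would log 'located slot 2' next, but this one stopped at 4 lines.
Crash: split_margin, line 4, IndexError.
Call chain: main -> screen_input([9, 7, 2, 2, 9], 2) (called at line 37) -> audit_lot([9, 7, 2, 2, 9], 2) (called at line 23) -> split_margin([9, 7, 2, 2, 9], 2) (called at line 10).
First divergence: position 5; the shown log stops at 4 lines while the working version next logs 'located slot 2'.
Intended log window:
  3: audit_lot: 5 entries, threshold 2
  4: split_margin: 5 entries, threshold 2
  5: located slot 2
  6: hit index 2
Execution walk:
  (no call completed)
Log origin:
  1: logged in main at line 36
  2: logged in screen_input at line 22
  3: logged in audit_lot at line 9
  4: logged in split_margin at line 2
A correct fix: line 3: replace `-2` with `0`.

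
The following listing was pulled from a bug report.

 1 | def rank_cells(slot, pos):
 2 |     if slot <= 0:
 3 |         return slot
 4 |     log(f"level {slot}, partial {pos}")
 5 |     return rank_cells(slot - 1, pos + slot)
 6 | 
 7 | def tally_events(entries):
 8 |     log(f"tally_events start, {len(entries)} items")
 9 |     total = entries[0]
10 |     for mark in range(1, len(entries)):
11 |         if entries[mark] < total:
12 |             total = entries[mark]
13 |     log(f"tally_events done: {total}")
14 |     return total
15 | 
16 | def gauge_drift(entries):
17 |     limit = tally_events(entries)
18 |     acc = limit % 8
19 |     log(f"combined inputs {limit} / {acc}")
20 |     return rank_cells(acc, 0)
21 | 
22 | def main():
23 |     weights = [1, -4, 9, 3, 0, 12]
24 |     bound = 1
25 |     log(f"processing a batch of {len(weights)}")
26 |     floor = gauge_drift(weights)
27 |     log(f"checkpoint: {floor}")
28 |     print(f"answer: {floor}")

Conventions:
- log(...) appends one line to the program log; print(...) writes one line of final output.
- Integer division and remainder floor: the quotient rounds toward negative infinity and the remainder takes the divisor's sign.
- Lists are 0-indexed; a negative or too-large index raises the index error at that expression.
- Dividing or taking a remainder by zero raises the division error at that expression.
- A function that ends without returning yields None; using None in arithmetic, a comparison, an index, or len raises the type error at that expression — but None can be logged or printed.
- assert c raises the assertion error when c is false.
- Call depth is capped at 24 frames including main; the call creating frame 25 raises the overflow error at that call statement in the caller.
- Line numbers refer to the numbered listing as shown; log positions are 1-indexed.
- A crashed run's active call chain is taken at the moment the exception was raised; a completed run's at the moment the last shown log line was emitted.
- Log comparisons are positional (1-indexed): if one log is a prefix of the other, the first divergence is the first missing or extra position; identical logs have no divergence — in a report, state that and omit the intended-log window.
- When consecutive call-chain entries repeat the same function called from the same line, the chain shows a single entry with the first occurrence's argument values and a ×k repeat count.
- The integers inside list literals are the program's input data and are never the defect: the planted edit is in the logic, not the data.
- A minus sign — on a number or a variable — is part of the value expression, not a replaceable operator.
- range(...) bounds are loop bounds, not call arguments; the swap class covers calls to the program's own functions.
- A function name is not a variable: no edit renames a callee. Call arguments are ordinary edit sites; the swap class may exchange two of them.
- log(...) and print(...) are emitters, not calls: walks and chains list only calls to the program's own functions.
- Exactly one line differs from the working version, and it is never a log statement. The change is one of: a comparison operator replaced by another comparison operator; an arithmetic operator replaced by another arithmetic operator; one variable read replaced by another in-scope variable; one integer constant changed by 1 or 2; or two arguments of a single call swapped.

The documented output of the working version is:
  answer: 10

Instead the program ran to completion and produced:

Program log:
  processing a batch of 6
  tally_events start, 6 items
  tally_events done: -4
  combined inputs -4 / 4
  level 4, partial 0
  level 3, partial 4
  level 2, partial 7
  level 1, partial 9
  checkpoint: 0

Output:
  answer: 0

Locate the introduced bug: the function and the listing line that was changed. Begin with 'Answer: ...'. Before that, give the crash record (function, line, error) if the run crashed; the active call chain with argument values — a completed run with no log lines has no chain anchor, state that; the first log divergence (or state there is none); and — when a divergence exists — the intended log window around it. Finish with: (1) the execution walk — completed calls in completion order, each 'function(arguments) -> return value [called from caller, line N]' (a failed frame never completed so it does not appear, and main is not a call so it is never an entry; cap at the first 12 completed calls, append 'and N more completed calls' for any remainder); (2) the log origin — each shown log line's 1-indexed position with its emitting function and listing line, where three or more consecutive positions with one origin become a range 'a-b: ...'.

Answer: the defect is in rank_cells at line 3.
The tell: Everything matches until log position 9, which reads 'checkpoint: 0' in place of 'checkpoint: 10'.
Call chain: main.
First divergence: position 9 — shown 'checkpoint: 0', intended 'checkpoint: 10'.
Intended log window:
  7: level 2, partial 7
  8: level 1, partial 9
  9: checkpoint: 10
Execution walk:
  tally_events([1, -4, 9, 3, 0, 12]) -> -4  [called from gauge_drift, line 17]
  rank_cells(0, 10) -> 0  [called from rank_cells, line 5]
  rank_cells(1, 9) -> 0  [called from rank_cells, line 5]
  rank_cells(2, 7) -> 0  [called from rank_cells, line 5]
  rank_cells(3, 4) -> 0  [called from rank_cells, line 5]
  rank_cells(4, 0) -> 0  [called from gauge_drift, line 20]
  gauge_drift([1, -4, 9, 3, 0, 12]) -> 0  [called from main, line 26]
Log origin:
  1: logged in main at line 25
  2: logged in tally_events at line 8
  3: logged in tally_events at line 13
  4: logged in gauge_drift at line 19
  5-8: logged in rank_cells at line 4
  9: logged in main at line 27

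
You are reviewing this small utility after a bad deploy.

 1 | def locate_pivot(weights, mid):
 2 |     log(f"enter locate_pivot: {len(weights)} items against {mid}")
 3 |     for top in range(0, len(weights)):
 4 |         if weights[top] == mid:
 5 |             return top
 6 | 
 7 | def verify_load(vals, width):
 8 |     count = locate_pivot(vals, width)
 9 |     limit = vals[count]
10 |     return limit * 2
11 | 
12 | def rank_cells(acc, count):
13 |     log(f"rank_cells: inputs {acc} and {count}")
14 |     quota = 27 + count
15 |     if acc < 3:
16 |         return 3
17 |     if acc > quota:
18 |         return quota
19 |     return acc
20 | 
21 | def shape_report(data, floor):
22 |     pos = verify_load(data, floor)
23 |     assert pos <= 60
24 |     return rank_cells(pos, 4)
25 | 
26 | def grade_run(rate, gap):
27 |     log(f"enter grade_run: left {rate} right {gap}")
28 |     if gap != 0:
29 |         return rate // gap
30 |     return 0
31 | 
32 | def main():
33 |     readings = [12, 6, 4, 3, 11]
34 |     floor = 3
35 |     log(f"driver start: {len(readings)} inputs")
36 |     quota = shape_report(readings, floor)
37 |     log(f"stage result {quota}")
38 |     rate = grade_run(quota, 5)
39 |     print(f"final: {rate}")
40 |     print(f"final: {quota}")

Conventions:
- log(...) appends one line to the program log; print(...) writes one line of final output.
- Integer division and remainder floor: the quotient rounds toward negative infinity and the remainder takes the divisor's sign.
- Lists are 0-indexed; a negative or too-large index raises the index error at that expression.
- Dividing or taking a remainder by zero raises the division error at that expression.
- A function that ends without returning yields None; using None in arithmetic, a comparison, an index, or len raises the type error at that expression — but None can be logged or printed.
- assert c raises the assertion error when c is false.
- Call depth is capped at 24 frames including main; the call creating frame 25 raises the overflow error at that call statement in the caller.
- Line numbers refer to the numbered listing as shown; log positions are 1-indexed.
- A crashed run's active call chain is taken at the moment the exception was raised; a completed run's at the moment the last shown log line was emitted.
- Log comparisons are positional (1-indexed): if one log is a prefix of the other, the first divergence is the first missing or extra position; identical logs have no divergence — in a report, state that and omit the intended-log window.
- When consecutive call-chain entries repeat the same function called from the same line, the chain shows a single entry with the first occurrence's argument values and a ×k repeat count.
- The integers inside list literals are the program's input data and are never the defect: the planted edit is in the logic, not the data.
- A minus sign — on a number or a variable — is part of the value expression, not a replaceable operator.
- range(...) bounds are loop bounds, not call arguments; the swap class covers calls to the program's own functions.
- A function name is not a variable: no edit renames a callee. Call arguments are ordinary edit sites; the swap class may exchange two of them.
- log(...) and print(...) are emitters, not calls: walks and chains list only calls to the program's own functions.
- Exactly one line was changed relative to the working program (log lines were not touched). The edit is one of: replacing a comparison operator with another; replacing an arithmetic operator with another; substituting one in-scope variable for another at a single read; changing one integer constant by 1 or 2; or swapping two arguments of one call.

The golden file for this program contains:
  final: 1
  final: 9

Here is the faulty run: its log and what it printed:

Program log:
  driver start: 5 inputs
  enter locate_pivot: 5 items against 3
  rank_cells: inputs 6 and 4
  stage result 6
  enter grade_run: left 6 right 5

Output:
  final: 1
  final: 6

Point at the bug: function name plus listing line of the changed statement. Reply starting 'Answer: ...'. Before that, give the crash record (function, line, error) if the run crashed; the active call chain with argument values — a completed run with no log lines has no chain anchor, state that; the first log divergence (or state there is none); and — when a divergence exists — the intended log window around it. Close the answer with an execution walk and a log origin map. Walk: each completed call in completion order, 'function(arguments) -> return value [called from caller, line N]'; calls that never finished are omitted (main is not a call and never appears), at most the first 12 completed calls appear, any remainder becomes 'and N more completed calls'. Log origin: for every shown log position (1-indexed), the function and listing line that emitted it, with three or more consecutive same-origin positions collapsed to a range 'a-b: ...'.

Answer: the defect is in verify_load at line 10.
Key observation: Everything matches until log position 3, which reads 'rank_cells: inputs 6 and 4' in place of 'rank_cells: inputs 9 and 4'.
Call chain: main -> grade_run(6, 5) (called at line 38).
First divergence: position 3; shown 'rank_cells: inputs 6 and 4' vs intended 'rank_cells: inputs 9 and 4'.
Intended log window:
  1: driver start: 5 inputs
  2: enter locate_pivot: 5 items against 3
  3: rank_cells: inputs 9 and 4
  4: stage result 9
Execution walk:
  locate_pivot([12, 6, 4, 3, 11], 3) -> 3  [called from verify_load, line 8]
  verify_load([12, 6, 4, 3, 11], 3) -> 6  [called from shape_report, line 22]
  rank_cells(6, 4) -> 6  [called from shape_report, line 24]
  shape_report([12, 6, 4, 3, 11], 3) -> 6  [called from main, line 36]
  grade_run(6, 5) -> 1  [called from main, line 38]
Origin of each log line:
  1: logged in main at line 35
  2: logged in locate_pivot at line 2
  3: logged in rank_cells at line 13
  4: logged in main at line 37
  5: logged in grade_run at line 27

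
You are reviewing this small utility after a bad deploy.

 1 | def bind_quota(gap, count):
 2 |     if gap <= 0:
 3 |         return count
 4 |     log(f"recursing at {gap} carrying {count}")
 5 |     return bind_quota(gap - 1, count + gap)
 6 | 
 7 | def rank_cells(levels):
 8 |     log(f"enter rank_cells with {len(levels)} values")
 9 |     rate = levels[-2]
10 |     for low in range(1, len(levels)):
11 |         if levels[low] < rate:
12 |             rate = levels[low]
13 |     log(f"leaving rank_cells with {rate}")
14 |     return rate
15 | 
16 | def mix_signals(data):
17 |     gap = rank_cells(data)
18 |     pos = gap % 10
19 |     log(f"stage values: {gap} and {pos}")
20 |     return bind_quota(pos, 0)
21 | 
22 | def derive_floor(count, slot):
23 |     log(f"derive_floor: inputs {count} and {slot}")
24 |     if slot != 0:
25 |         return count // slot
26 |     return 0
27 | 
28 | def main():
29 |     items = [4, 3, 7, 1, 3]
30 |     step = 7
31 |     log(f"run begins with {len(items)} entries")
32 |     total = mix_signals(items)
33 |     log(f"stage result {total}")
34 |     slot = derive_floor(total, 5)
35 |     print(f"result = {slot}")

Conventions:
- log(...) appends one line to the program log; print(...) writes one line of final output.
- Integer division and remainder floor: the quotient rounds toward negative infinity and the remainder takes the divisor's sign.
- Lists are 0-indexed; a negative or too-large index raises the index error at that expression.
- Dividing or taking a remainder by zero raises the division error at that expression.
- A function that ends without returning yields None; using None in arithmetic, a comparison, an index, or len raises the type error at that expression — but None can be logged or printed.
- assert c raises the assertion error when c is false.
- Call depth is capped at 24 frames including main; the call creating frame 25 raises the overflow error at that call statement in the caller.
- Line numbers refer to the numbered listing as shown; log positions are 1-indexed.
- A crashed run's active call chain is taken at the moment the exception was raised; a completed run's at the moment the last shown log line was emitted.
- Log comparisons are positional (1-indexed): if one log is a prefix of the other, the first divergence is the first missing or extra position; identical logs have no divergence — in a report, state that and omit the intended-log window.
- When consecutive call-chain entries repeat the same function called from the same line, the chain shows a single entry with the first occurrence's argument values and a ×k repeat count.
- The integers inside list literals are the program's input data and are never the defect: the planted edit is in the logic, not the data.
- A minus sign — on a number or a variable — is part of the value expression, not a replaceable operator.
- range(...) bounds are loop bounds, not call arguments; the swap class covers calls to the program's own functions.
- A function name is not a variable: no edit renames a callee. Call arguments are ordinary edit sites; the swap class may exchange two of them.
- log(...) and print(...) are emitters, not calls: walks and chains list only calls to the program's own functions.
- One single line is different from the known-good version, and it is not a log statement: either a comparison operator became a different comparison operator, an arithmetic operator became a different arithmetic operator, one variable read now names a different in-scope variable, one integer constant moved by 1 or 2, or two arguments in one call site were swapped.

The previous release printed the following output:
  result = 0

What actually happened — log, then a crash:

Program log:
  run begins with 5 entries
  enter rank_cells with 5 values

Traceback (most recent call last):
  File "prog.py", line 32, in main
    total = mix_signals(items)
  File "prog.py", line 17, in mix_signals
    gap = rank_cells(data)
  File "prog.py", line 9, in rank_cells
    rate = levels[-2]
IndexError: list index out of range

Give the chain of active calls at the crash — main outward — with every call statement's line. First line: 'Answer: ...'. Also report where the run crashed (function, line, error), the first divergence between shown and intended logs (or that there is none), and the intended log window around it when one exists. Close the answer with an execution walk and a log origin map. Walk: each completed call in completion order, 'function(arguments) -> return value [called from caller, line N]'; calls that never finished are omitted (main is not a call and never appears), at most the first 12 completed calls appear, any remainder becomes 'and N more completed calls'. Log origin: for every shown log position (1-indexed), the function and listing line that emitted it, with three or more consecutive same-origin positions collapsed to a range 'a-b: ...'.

Answer: main -> mix_signals (called at line 32) -> rank_cells (called at line 17).
The tell: The faulty run's log stops after 2 lines; the working version's next line would be 'leaving rank_cells with 1'.
Crash: rank_cells, line 9, IndexError.
First divergence: position 3 (shown log ended at 2 lines; the working version continues: 'leaving rank_cells with 1').
Intended log window:
  1: run begins with 5 entries
  2: enter rank_cells with 5 values
  3: leaving rank_cells with 1
  4: stage values: 1 and 1
Execution walk:
  (no call completed)
Log line origins:
  1 — main, line 31
  2 — rank_cells, line 8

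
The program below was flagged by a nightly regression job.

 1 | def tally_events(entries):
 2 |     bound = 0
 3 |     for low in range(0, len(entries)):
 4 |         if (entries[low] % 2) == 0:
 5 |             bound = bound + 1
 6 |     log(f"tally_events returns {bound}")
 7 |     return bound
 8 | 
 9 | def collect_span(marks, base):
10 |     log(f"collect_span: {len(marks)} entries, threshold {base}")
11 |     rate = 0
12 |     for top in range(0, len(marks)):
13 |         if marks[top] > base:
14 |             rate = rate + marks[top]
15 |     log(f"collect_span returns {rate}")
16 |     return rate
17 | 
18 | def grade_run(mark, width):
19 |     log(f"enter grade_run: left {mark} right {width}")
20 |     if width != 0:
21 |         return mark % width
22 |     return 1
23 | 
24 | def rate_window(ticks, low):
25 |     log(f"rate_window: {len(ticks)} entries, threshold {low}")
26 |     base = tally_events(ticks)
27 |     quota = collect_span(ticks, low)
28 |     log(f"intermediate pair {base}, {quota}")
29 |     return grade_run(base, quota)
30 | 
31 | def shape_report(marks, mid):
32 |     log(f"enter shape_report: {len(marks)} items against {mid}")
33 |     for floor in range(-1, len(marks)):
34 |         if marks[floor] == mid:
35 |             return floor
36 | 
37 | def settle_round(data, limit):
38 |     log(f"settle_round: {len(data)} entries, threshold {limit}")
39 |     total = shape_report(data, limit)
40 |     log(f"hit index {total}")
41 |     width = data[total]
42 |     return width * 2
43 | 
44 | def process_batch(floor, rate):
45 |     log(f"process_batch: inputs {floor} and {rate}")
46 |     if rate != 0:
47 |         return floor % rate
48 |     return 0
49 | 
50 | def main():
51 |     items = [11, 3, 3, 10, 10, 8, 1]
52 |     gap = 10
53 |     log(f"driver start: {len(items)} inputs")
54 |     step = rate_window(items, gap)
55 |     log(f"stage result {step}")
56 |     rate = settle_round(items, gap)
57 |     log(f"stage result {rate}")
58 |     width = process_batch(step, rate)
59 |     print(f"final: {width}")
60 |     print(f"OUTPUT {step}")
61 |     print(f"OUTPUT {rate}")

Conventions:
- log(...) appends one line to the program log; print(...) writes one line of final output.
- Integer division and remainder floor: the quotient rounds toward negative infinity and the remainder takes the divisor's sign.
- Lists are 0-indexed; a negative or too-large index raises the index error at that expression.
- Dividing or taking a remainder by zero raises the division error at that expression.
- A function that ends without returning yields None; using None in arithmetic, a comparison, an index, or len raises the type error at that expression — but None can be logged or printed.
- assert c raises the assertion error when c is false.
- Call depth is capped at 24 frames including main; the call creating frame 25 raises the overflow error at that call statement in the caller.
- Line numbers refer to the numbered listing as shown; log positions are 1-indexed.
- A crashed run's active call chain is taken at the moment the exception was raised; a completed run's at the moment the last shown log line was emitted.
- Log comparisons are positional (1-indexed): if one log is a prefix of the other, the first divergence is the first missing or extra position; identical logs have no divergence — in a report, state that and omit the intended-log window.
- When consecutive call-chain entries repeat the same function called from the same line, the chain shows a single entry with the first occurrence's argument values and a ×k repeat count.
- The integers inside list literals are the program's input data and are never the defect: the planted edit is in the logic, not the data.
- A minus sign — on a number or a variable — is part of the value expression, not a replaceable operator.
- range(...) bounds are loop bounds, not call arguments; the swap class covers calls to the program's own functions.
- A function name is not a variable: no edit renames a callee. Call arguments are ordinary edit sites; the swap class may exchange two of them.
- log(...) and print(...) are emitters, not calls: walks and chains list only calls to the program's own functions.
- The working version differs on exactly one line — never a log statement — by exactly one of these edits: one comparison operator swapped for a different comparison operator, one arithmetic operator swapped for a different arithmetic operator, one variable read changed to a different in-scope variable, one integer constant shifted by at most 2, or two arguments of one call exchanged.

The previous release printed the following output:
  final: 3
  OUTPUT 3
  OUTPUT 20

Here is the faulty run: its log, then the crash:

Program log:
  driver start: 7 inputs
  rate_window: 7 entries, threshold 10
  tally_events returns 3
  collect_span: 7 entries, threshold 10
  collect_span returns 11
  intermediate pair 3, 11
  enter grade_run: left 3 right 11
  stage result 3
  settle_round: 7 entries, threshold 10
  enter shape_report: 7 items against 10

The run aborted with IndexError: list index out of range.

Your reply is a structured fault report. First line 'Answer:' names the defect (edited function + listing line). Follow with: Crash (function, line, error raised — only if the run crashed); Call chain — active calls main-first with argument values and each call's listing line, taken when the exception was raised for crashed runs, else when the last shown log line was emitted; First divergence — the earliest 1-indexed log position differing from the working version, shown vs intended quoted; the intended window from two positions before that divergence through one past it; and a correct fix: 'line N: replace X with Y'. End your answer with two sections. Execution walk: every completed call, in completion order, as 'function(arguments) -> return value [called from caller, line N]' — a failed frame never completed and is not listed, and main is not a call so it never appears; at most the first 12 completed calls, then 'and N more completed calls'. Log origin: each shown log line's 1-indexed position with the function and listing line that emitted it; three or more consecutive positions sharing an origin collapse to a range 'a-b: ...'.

Answer: the defect is in shape_report at line 33.
Key observation: Only 10 log lines were emitted before the run died; the intended continuation was 'hit index 3'.
Crash: shape_report, line 34, IndexError.
Call chain: main -> settle_round([11, 3, 3, 10, 10, 8, 1], 10) (called at line 56) -> shape_report([11, 3, 3, 10, 10, 8, 1], 10) (called at line 39).
First divergence: position 11 — after 10 matching lines the faulty run goes silent; intended next line 'hit index 3'.
Intended log window:
  9: settle_round: 7 entries, threshold 10
  10: enter shape_report: 7 items against 10
  11: hit index 3
  12: stage result 20
Execution walk:
  tally_events([11, 3, 3, 10, 10, 8, 1]) -> 3  [called from rate_window, line 26]
  collect_span([11, 3, 3, 10, 10, 8, 1], 10) -> 11  [called from rate_window, line 27]
  grade_run(3, 11) -> 3  [called from rate_window, line 29]
  rate_window([11, 3, 3, 10, 10, 8, 1], 10) -> 3  [called from main, line 54]
Log origin:
  1 — main, line 53
  2 — rate_window, line 25
  3 — tally_events, line 6
  4 — collect_span, line 10
  5 — collect_span, line 15
  6 — rate_window, line 28
  7 — grade_run, line 19
  8 — main, line 55
  9 — settle_round, line 38
  10 — shape_report, line 32
A correct fix: line 33: replace `-1` with `0`.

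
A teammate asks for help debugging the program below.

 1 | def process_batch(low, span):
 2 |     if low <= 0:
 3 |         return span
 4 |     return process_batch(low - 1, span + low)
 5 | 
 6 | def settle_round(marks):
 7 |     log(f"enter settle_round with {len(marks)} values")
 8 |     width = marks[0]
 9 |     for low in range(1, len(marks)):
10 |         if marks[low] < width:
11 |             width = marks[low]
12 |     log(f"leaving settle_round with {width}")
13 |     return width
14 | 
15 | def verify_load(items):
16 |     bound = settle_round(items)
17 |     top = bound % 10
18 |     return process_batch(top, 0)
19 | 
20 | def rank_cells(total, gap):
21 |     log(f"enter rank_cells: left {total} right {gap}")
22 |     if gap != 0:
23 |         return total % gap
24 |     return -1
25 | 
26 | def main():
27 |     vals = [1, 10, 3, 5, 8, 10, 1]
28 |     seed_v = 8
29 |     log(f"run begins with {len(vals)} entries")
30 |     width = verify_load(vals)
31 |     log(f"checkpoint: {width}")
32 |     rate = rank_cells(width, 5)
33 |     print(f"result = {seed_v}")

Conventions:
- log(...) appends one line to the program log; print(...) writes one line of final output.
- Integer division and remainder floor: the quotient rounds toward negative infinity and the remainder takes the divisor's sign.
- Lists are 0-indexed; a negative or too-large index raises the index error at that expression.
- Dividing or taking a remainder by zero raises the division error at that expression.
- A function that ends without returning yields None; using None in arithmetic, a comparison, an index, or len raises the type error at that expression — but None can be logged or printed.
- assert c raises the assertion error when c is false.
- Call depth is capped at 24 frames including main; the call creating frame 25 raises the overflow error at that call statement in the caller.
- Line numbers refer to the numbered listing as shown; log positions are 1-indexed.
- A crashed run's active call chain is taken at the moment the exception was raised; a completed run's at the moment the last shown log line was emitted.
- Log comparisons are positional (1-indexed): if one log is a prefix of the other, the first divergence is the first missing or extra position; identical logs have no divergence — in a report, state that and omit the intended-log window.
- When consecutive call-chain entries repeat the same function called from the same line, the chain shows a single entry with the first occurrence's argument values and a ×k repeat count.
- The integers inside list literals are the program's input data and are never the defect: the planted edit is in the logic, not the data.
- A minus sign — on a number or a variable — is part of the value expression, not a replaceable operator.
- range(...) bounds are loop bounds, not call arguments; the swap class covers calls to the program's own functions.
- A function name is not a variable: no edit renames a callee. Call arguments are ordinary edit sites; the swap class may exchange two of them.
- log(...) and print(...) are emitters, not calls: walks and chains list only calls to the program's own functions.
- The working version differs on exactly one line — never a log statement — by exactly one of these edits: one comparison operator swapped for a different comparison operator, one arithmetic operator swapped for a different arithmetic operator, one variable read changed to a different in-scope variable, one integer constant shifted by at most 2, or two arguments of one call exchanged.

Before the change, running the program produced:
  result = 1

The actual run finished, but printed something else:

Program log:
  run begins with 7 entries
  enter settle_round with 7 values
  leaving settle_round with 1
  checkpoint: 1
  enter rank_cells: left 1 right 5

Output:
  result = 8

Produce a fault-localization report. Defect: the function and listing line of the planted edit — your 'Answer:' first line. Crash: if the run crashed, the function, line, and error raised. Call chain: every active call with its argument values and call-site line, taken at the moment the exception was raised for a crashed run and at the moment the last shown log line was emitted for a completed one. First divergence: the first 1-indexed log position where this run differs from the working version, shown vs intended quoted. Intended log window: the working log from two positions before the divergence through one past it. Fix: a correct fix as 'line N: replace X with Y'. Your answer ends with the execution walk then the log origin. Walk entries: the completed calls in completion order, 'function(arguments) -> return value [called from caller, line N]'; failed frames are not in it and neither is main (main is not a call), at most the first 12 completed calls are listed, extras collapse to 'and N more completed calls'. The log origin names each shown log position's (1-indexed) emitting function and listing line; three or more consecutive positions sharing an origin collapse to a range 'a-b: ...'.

Answer: the defect is in main at line 33.
The tell: The logs agree in full; only the final output differs.
Call chain: main -> rank_cells(1, 5) (called at line 32).
First divergence: none — the logs agree in full.
Execution walk:
  settle_round([1, 10, 3, 5, 8, 10, 1]) -> 1  [called from verify_load, line 16]
  process_batch(0, 1) -> 1  [called from process_batch, line 4]
  process_batch(1, 0) -> 1  [called from verify_load, line 18]
  verify_load([1, 10, 3, 5, 8, 10, 1]) -> 1  [called from main, line 30]
  rank_cells(1, 5) -> 1  [called from main, line 32]
Log line origins:
  1: logged in main at line 29
  2: logged in settle_round at line 7
  3: logged in settle_round at line 12
  4: logged in main at line 31
  5: logged in rank_cells at line 21
A correct fix: line 33: replace `seed_v` with `rate`.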